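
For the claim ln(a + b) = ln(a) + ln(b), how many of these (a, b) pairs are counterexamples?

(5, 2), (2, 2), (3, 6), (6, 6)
3

Testing each pair:
(5, 2): LHS = ln(7) ≈ 1.946, RHS = ln(2) + ln(5) ≈ 2.303 → counterexample
(2, 2): LHS = ln(4) ≈ 1.386, RHS = 2·ln(2) ≈ 1.386 → satisfies claim
(3, 6): LHS = ln(9) ≈ 2.197, RHS = ln(3) + ln(6) ≈ 2.89 → counterexample
(6, 6): LHS = ln(12) ≈ 2.485, RHS = 2·ln(6) ≈ 3.584 → counterexample

That makes 3 counterexamples.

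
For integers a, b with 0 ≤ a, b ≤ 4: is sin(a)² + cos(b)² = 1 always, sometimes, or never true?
It holds at (a, b) = (2, 2) (both sides equal 1), but fails at (a, b) = (3, 2) (LHS = sin(3)² + cos(2)² ≈ 0.1931, RHS = 1).

Answer: Sometimes true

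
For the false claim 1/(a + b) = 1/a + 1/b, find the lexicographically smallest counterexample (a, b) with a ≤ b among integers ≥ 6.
Substituting (6, 6) into the claim:
LHS = 1/(6 + 6) = 1/12
RHS = 1/6 + 1/6 = 1/3

Since LHS ≠ RHS, this pair disproves the claim, and no lexicographically smaller pair (a ≤ b, integers ≥ 6) does.

For instance (6, 11) is also a counterexample (LHS = 1/17, RHS = 17/66), but it's lexicographically larger.

Answer: (a, b) = (6, 6)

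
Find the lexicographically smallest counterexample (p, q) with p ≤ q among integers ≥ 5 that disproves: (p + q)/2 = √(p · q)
(p, q) = (5, 6)

Substituting (5, 6) into the claim:
LHS = (5 + 6)/2 = 11/2
RHS = √(5 · 6) = √(30) ≈ 5.477

Since LHS ≠ RHS, this pair disproves the claim, and no lexicographically smaller pair (p ≤ q, integers ≥ 5) does.

For instance (5, 9) is also a counterexample (LHS = 7, RHS = 3·√(5) ≈ 6.708), but it's lexicographically larger.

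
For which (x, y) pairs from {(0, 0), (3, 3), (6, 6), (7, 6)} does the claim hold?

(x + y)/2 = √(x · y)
Testing each pair:
(0, 0): LHS = 0, RHS = 0 → holds
(3, 3): LHS = 3, RHS = 3 → holds
(6, 6): LHS = 6, RHS = 6 → holds
(7, 6): LHS = 13/2, RHS = √(42) ≈ 6.481 → fails

3 of 4 pairs satisfy the claim.

Answer: (0, 0), (3, 3), (6, 6)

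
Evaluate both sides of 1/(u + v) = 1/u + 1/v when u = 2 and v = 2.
LHS = 1/(2 + 2) = 1/4
RHS = 1/2 + 1/2 = 1

LHS ≠ RHS, so the equation does not hold here.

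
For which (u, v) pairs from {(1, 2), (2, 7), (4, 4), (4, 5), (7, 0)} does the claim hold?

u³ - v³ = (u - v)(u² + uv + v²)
All pairs

Testing each pair:
(1, 2): LHS = -7, RHS = -7 → holds
(2, 7): LHS = -335, RHS = -335 → holds
(4, 4): LHS = 0, RHS = 0 → holds
(4, 5): LHS = -61, RHS = -61 → holds
(7, 0): LHS = 343, RHS = 343 → holds

Every pair satisfies the claim.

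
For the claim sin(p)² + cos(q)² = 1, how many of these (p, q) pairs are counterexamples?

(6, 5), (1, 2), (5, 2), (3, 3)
Testing each pair:
(6, 5): LHS = sin(6)² + cos(5)² ≈ 0.1585, RHS = 1 → counterexample
(1, 2): LHS = cos(2)² + sin(1)² ≈ 0.8813, RHS = 1 → counterexample
(5, 2): LHS = cos(2)² + sin(5)² ≈ 1.093, RHS = 1 → counterexample
(3, 3): LHS = sin(3)² + cos(3)² = 1, RHS = 1 → satisfies claim

That makes 3 counterexamples.

Answer: 3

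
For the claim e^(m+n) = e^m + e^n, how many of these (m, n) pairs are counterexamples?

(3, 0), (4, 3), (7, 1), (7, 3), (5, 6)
5

Testing each pair:
(3, 0): LHS = e^3 ≈ 20.09, RHS = 1 + e^3 ≈ 21.09 → counterexample
(4, 3): LHS = e^7 ≈ 1097, RHS = e^3 + e^4 ≈ 74.68 → counterexample
(7, 1): LHS = e^8 ≈ 2981, RHS = e + e^7 ≈ 1099 → counterexample
(7, 3): LHS = e^10 ≈ 22026.5, RHS = e^3 + e^7 ≈ 1117 → counterexample
(5, 6): LHS = e^11 ≈ 59874.1, RHS = e^5 + e^6 ≈ 551.8 → counterexample

That makes 5 counterexamples.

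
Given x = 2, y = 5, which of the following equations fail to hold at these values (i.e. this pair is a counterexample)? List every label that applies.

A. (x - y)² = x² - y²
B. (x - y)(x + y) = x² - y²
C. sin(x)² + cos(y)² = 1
A, C

Evaluating each claim at the given values:
A. LHS = 9, RHS = -21 → fails here (LHS ≠ RHS)
B. LHS = -21, RHS = -21 → holds here (LHS = RHS)
C. LHS = cos(5)² + sin(2)² ≈ 0.9073, RHS = 1 → fails here (LHS ≠ RHS)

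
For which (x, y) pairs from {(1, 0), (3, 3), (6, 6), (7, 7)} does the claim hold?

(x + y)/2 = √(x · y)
(3, 3), (6, 6), (7, 7)

Testing each pair:
(1, 0): LHS = 1/2, RHS = 0 → fails
(3, 3): LHS = 3, RHS = 3 → holds
(6, 6): LHS = 6, RHS = 6 → holds
(7, 7): LHS = 7, RHS = 7 → holds

3 of 4 pairs satisfy the claim.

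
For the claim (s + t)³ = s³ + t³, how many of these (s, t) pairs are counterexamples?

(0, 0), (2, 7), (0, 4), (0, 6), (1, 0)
Testing each pair:
(0, 0): LHS = 0, RHS = 0 → satisfies claim
(2, 7): LHS = 729, RHS = 351 → counterexample
(0, 4): LHS = 64, RHS = 64 → satisfies claim
(0, 6): LHS = 216, RHS = 216 → satisfies claim
(1, 0): LHS = 1, RHS = 1 → satisfies claim

That makes 1 counterexample.

Answer: 1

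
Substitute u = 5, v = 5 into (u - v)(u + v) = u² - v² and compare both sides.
LHS = (5 - 5)(5 + 5) = 0
RHS = 5² - 5² = 0

LHS = RHS: the two sides agree.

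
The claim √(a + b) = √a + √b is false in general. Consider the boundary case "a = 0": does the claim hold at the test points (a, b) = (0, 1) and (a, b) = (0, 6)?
Yes, holds at both test points

At (0, 1): LHS = 1, RHS = 1 → equal
At (0, 6): LHS = √(6) ≈ 2.449, RHS = √(6) ≈ 2.449 → equal

So the claim does hold at both of these boundary points, even though it is not an identity.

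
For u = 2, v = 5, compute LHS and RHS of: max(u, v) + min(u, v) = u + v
LHS = max(2, 5) + min(2, 5) = 7
RHS = 2 + 5 = 7

LHS = RHS: the two sides agree.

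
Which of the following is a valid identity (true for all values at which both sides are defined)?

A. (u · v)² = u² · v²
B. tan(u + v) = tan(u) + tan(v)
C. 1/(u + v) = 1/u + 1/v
A: holds — e.g. at (1, 2), both sides equal 4.
B: fails at (4, 4) — LHS = tan(8) ≈ -6.8, RHS = 2·tan(4) ≈ 2.316.
C: fails at (1, 4) — LHS = 1/5, RHS = 5/4.

Answer: A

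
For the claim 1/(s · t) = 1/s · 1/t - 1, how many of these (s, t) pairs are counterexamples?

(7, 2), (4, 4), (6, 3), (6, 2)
4

Testing each pair:
(7, 2): LHS = 1/14, RHS = -13/14 → counterexample
(4, 4): LHS = 1/16, RHS = -15/16 → counterexample
(6, 3): LHS = 1/18, RHS = -17/18 → counterexample
(6, 2): LHS = 1/12, RHS = -11/12 → counterexample

That makes 4 counterexamples.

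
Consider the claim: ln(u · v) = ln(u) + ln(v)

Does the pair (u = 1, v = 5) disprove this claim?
No

Substituting u = 1, v = 5:
LHS = ln(1 · 5) = ln(5) ≈ 1.609
RHS = ln(1) + ln(5) = ln(5) ≈ 1.609

The sides agree, so this pair does not disprove the claim.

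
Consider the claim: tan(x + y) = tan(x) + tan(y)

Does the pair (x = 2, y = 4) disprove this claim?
Yes

Substituting x = 2, y = 4:
LHS = tan(2 + 4) = tan(6) ≈ -0.291
RHS = tan(2) + tan(4) ≈ -1.027

Since LHS ≠ RHS, this pair disproves the claim.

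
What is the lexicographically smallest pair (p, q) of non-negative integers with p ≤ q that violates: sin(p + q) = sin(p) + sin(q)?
Substituting (1, 1) into the claim:
LHS = sin(1 + 1) = sin(2) ≈ 0.9093
RHS = sin(1) + sin(1) = 2·sin(1) ≈ 1.683

Since LHS ≠ RHS, this pair disproves the claim, and no lexicographically smaller pair (p ≤ q, non-negative integers) does.

For instance (4, 6) is also a counterexample (LHS = sin(10) ≈ -0.544, RHS = sin(4) + sin(6) ≈ -1.036), but it's lexicographically larger.

Answer: (p, q) = (1, 1)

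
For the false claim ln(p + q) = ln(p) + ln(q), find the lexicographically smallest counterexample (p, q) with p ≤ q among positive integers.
Substituting (1, 1) into the claim:
LHS = ln(1 + 1) = ln(2) ≈ 0.6931
RHS = ln(1) + ln(1) = 0

Since LHS ≠ RHS, this pair disproves the claim, and no lexicographically smaller pair (p ≤ q, positive integers) does.

For instance (6, 8) is also a counterexample (LHS = ln(14) ≈ 2.639, RHS = ln(6) + ln(8) ≈ 3.871), but it's lexicographically larger.

Answer: (p, q) = (1, 1)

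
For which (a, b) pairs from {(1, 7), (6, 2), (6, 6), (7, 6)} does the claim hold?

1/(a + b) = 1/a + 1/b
None

Testing each pair:
(1, 7): LHS = 1/8, RHS = 8/7 → fails
(6, 2): LHS = 1/8, RHS = 2/3 → fails
(6, 6): LHS = 1/12, RHS = 1/3 → fails
(7, 6): LHS = 1/13, RHS = 13/42 → fails

No pair satisfies the claim.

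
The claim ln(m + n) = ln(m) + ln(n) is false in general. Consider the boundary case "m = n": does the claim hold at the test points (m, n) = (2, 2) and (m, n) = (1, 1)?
Only at (2, 2)

At (2, 2): LHS = ln(4) ≈ 1.386, RHS = 2·ln(2) ≈ 1.386 → equal
At (1, 1): LHS = ln(2) ≈ 0.6931 ≠ RHS = 0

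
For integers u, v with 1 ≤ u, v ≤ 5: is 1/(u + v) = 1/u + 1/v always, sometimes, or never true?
The claim fails for every pair in the range. For instance at (u, v) = (3, 2): LHS = 1/5, RHS = 5/6.

Answer: Never true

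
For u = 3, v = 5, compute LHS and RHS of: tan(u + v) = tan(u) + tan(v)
LHS = tan(3 + 5) = tan(8) ≈ -6.8
RHS = tan(3) + tan(5) ≈ -3.523

LHS ≠ RHS (they differ by about 3.277), so the equation does not hold here.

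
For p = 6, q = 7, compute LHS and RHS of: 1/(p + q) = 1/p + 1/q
LHS = 1/(6 + 7) = 1/13
RHS = 1/6 + 1/7 = 13/42

LHS ≠ RHS, so the equation does not hold here.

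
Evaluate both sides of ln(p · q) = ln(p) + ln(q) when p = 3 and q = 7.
LHS = ln(3 · 7) = ln(21) ≈ 3.045
RHS = ln(3) + ln(7) ≈ 3.045

LHS = RHS: the two sides agree.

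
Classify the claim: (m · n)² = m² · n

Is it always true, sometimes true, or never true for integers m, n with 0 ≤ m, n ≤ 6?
It holds at (m, n) = (0, 6) (both sides equal 0), but fails at (m, n) = (2, 4) (LHS = 64, RHS = 16).

Answer: Sometimes true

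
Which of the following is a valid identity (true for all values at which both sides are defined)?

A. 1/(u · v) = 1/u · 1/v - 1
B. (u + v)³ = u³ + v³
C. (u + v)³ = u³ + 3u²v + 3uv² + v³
A: fails at (1, 1) — LHS = 1, RHS = 0.
B: fails at (4, 4) — LHS = 512, RHS = 128.
C: holds — e.g. at (3, 3), both sides equal 216.

Answer: C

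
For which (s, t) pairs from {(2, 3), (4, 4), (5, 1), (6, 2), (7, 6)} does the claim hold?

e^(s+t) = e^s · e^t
Testing each pair:
(2, 3): LHS = e^5 ≈ 148.4, RHS = e^5 ≈ 148.4 → holds
(4, 4): LHS = e^8 ≈ 2981, RHS = e^8 ≈ 2981 → holds
(5, 1): LHS = e^6 ≈ 403.4, RHS = e^6 ≈ 403.4 → holds
(6, 2): LHS = e^8 ≈ 2981, RHS = e^8 ≈ 2981 → holds
(7, 6): LHS = e^13 ≈ 442413.4, RHS = e^13 ≈ 442413.4 → holds

Every pair satisfies the claim.

Answer: All pairs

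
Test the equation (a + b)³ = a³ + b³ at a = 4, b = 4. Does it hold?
Substituting a = 4, b = 4:

LHS = (4 + 4)³ = 512
RHS = 4³ + 4³ = 128

LHS ≠ RHS, so the equation does not hold at this point.

Answer: Fails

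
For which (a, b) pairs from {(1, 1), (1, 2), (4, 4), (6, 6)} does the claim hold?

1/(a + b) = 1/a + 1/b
None

Testing each pair:
(1, 1): LHS = 1/2, RHS = 2 → fails
(1, 2): LHS = 1/3, RHS = 3/2 → fails
(4, 4): LHS = 1/8, RHS = 1/2 → fails
(6, 6): LHS = 1/12, RHS = 1/3 → fails

No pair satisfies the claim.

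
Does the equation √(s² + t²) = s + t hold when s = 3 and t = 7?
Substituting s = 3, t = 7:

LHS = √(3² + 7²) = √(58) ≈ 7.616
RHS = 3 + 7 = 10

LHS ≠ RHS, so the equation does not hold at this point.

Answer: Fails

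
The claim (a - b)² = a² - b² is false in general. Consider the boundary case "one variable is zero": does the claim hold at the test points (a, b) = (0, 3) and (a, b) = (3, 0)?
At (0, 3): LHS = 9 ≠ RHS = -9
At (3, 0): LHS = 9, RHS = 9 → equal

Answer: Only at (3, 0)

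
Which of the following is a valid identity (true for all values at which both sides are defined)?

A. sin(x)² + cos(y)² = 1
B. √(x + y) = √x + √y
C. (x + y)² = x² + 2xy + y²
A: fails at (3, 4) — LHS = sin(3)² + cos(4)² ≈ 0.4472, RHS = 1.
B: fails at (2, 2) — LHS = 2, RHS = 2·√(2) ≈ 2.828.
C: holds — e.g. at (2, 5), both sides equal 49.

Answer: C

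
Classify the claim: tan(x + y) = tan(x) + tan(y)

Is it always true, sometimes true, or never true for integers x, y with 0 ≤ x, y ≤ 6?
It holds at (x, y) = (0, 3) (both sides equal tan(3) ≈ -0.1425), but fails at (x, y) = (3, 5) (LHS = tan(8) ≈ -6.8, RHS = tan(5) + tan(3) ≈ -3.523).

Answer: Sometimes true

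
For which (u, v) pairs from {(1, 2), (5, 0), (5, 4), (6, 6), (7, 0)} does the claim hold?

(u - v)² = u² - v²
(5, 0), (6, 6), (7, 0)

Testing each pair:
(1, 2): LHS = 1, RHS = -3 → fails
(5, 0): LHS = 25, RHS = 25 → holds
(5, 4): LHS = 1, RHS = 9 → fails
(6, 6): LHS = 0, RHS = 0 → holds
(7, 0): LHS = 49, RHS = 49 → holds

3 of 5 pairs satisfy the claim.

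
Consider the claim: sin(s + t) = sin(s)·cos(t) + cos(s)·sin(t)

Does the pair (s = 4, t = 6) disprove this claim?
Substituting s = 4, t = 6:
LHS = sin(4 + 6) = sin(10) ≈ -0.544
RHS = sin(4)·cos(6) + cos(4)·sin(6) = sin(4)·cos(6) + sin(6)·cos(4) ≈ -0.544

The sides agree, so this pair does not disprove the claim.

Answer: No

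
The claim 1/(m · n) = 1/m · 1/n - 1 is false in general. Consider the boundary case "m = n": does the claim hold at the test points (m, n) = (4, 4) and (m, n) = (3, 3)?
No, fails at both test points

At (4, 4): LHS = 1/16 ≠ RHS = -15/16
At (3, 3): LHS = 1/9 ≠ RHS = -8/9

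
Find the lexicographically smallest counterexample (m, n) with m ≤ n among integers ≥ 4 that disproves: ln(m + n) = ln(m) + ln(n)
(m, n) = (4, 4)

Substituting (4, 4) into the claim:
LHS = ln(4 + 4) = ln(8) ≈ 2.079
RHS = ln(4) + ln(4) = 2·ln(4) ≈ 2.773

Since LHS ≠ RHS, this pair disproves the claim, and no lexicographically smaller pair (m ≤ n, integers ≥ 4) does.

For instance (5, 6) is also a counterexample (LHS = ln(11) ≈ 2.398, RHS = ln(5) + ln(6) ≈ 3.401), but it's lexicographically larger.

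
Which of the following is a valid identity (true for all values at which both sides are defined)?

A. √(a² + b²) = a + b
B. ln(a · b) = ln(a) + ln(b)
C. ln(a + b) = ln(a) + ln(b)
B

A: fails at (2, 7) — LHS = √(53) ≈ 7.28, RHS = 9.
B: holds — e.g. at (2, 3), both sides equal ln(6) ≈ 1.792.
C: fails at (6, 7) — LHS = ln(13) ≈ 2.565, RHS = ln(6) + ln(7) ≈ 3.738.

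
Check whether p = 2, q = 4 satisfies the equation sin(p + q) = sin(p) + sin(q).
Fails

Substituting p = 2, q = 4:

LHS = sin(2 + 4) = sin(6) ≈ -0.2794
RHS = sin(2) + sin(4) ≈ 0.1525

LHS ≠ RHS, so the equation does not hold at this point.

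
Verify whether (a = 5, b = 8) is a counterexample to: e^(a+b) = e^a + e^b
Substituting a = 5, b = 8:
LHS = e^(5+8) = e^13 ≈ 442413.4
RHS = e^5 + e^8 ≈ 3129

Since LHS ≠ RHS, this pair disproves the claim.

Answer: Yes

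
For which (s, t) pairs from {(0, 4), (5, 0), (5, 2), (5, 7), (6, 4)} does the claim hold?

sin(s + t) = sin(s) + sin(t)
Testing each pair:
(0, 4): LHS = sin(4) ≈ -0.7568, RHS = sin(4) ≈ -0.7568 → holds
(5, 0): LHS = sin(5) ≈ -0.9589, RHS = sin(5) ≈ -0.9589 → holds
(5, 2): LHS = sin(7) ≈ 0.657, RHS = sin(5) + sin(2) ≈ -0.04963 → fails
(5, 7): LHS = sin(12) ≈ -0.5366, RHS = sin(5) + sin(7) ≈ -0.3019 → fails
(6, 4): LHS = sin(10) ≈ -0.544, RHS = sin(4) + sin(6) ≈ -1.036 → fails

2 of 5 pairs satisfy the claim.

Answer: (0, 4), (5, 0)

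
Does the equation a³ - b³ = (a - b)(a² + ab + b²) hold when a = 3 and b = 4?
Substituting a = 3, b = 4:

LHS = 3³ - 4³ = -37
RHS = (3 - 4)(3² + 3·4 + 4²) = -37

LHS = RHS, so the equation holds at this point.

Answer: Holds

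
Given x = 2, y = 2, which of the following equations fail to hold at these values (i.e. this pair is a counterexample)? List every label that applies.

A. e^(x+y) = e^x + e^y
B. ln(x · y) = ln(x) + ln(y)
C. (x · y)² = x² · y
Evaluating each claim at the given values:
A. LHS = e^4 ≈ 54.6, RHS = 2·e^2 ≈ 14.78 → fails here (LHS ≠ RHS)
B. LHS = ln(4) ≈ 1.386, RHS = 2·ln(2) ≈ 1.386 → holds here (LHS = RHS)
C. LHS = 16, RHS = 8 → fails here (LHS ≠ RHS)

Answer: A, C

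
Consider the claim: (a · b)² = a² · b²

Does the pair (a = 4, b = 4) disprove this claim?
No

Substituting a = 4, b = 4:
LHS = (4 · 4)² = 256
RHS = 4² · 4² = 256

The sides agree, so this pair does not disprove the claim.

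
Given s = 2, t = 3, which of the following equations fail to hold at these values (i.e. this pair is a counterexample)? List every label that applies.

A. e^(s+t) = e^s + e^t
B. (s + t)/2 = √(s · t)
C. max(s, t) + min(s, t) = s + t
Evaluating each claim at the given values:
A. LHS = e^5 ≈ 148.4, RHS = e^2 + e^3 ≈ 27.47 → fails here (LHS ≠ RHS)
B. LHS = 5/2, RHS = √(6) ≈ 2.449 → fails here (LHS ≠ RHS)
C. LHS = 5, RHS = 5 → holds here (LHS = RHS)

Answer: A, B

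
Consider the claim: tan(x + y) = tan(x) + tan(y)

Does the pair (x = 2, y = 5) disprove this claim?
Yes

Substituting x = 2, y = 5:
LHS = tan(2 + 5) = tan(7) ≈ 0.8714
RHS = tan(2) + tan(5) ≈ -5.566

Since LHS ≠ RHS, this pair disproves the claim.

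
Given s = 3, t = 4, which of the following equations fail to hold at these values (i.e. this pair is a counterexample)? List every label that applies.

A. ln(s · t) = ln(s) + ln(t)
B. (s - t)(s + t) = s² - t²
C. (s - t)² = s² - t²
Evaluating each claim at the given values:
A. LHS = ln(12) ≈ 2.485, RHS = ln(3) + ln(4) ≈ 2.485 → holds here (LHS = RHS)
B. LHS = -7, RHS = -7 → holds here (LHS = RHS)
C. LHS = 1, RHS = -7 → fails here (LHS ≠ RHS)

Answer: C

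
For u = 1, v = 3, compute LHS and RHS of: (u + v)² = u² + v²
LHS = (1 + 3)² = 16
RHS = 1² + 3² = 10

LHS ≠ RHS, so the equation does not hold here.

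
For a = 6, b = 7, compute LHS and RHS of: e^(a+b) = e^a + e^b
LHS = e^(6+7) = e^13 ≈ 442413.4
RHS = e^6 + e^7 ≈ 1500

LHS ≠ RHS (they differ by about 440913.3), so the equation does not hold here.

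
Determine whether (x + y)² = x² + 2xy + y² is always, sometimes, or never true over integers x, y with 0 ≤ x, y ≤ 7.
Always true

The identity holds for every pair in the range. For instance at (x, y) = (5, 3): both sides equal 64.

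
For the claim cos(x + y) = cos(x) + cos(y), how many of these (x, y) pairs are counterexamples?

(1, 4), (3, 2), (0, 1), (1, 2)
4

Testing each pair:
(1, 4): LHS = cos(5) ≈ 0.2837, RHS = cos(4) + cos(1) ≈ -0.1133 → counterexample
(3, 2): LHS = cos(5) ≈ 0.2837, RHS = cos(3) + cos(2) ≈ -1.406 → counterexample
(0, 1): LHS = cos(1) ≈ 0.5403, RHS = cos(1) + 1 ≈ 1.54 → counterexample
(1, 2): LHS = cos(3) ≈ -0.99, RHS = cos(2) + cos(1) ≈ 0.1242 → counterexample

That makes 4 counterexamples.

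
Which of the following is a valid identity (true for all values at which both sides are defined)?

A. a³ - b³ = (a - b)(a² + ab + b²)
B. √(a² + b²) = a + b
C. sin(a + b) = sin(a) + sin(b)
A

A: holds — e.g. at (3, 4), both sides equal -37.
B: fails at (3, 3) — LHS = 3·√(2) ≈ 4.243, RHS = 6.
C: fails at (2, 3) — LHS = sin(5) ≈ -0.9589, RHS = sin(3) + sin(2) ≈ 1.05.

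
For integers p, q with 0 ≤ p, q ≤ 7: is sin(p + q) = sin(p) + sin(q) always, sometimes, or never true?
It holds at (p, q) = (3, 0) (both sides equal sin(3) ≈ 0.1411), but fails at (p, q) = (5, 7) (LHS = sin(12) ≈ -0.5366, RHS = sin(5) + sin(7) ≈ -0.3019).

Answer: Sometimes true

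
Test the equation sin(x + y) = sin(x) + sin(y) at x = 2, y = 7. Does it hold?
Substituting x = 2, y = 7:

LHS = sin(2 + 7) = sin(9) ≈ 0.4121
RHS = sin(2) + sin(7) ≈ 1.566

LHS ≠ RHS, so the equation does not hold at this point.

Answer: Fails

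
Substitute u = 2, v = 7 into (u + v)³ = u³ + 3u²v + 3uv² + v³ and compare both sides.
LHS = (2 + 7)³ = 729
RHS = 2³ + 3·2²·7 + 3·2·7² + 7³ = 729

LHS = RHS: the two sides agree.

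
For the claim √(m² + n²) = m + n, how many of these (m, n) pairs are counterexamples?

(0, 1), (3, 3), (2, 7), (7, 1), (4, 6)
4

Testing each pair:
(0, 1): LHS = 1, RHS = 1 → satisfies claim
(3, 3): LHS = 3·√(2) ≈ 4.243, RHS = 6 → counterexample
(2, 7): LHS = √(53) ≈ 7.28, RHS = 9 → counterexample
(7, 1): LHS = 5·√(2) ≈ 7.071, RHS = 8 → counterexample
(4, 6): LHS = 2·√(13) ≈ 7.211, RHS = 10 → counterexample

That makes 4 counterexamples.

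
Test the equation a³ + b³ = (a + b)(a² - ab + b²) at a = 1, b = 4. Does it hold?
Substituting a = 1, b = 4:

LHS = 1³ + 4³ = 65
RHS = (1 + 4)(1² - 1·4 + 4²) = 65

LHS = RHS, so the equation holds at this point.

Answer: Holds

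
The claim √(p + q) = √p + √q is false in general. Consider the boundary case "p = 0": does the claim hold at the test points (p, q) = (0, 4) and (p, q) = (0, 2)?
Yes, holds at both test points

At (0, 4): LHS = 2, RHS = 2 → equal
At (0, 2): LHS = √(2) ≈ 1.414, RHS = √(2) ≈ 1.414 → equal

So the claim does hold at both of these boundary points, even though it is not an identity.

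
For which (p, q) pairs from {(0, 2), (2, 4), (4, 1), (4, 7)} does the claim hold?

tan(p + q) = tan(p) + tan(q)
(0, 2)

Testing each pair:
(0, 2): LHS = tan(2) ≈ -2.185, RHS = tan(2) ≈ -2.185 → holds
(2, 4): LHS = tan(6) ≈ -0.291, RHS = tan(2) + tan(4) ≈ -1.027 → fails
(4, 1): LHS = tan(5) ≈ -3.381, RHS = tan(4) + tan(1) ≈ 2.715 → fails
(4, 7): LHS = tan(11) ≈ -226, RHS = tan(7) + tan(4) ≈ 2.029 → fails

1 of 4 pairs satisfies the claim.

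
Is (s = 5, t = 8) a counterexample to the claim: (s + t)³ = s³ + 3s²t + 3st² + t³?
No

Substituting s = 5, t = 8:
LHS = (5 + 8)³ = 2197
RHS = 5³ + 3·5²·8 + 3·5·8² + 8³ = 2197

The sides agree, so this pair does not disprove the claim.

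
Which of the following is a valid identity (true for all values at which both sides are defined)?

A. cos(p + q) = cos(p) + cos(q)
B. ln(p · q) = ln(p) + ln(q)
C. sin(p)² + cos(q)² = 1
B

A: fails at (1, 2) — LHS = cos(3) ≈ -0.99, RHS = cos(2) + cos(1) ≈ 0.1242.
B: holds — e.g. at (4, 6), both sides equal ln(24) ≈ 3.178.
C: fails at (4, 5) — LHS = cos(5)² + sin(4)² ≈ 0.6532, RHS = 1.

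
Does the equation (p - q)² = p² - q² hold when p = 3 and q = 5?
Fails

Substituting p = 3, q = 5:

LHS = (3 - 5)² = 4
RHS = 3² - 5² = -16

LHS ≠ RHS, so the equation does not hold at this point.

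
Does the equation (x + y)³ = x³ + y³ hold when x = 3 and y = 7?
Fails

Substituting x = 3, y = 7:

LHS = (3 + 7)³ = 1000
RHS = 3³ + 7³ = 370

LHS ≠ RHS, so the equation does not hold at this point.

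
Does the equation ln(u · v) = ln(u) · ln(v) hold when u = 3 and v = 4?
Fails

Substituting u = 3, v = 4:

LHS = ln(3 · 4) = ln(12) ≈ 2.485
RHS = ln(3) · ln(4) ≈ 1.523

LHS ≠ RHS, so the equation does not hold at this point.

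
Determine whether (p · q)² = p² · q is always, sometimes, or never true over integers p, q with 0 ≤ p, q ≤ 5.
It holds at (p, q) = (1, 0) (both sides equal 0), but fails at (p, q) = (2, 3) (LHS = 36, RHS = 12).

Answer: Sometimes true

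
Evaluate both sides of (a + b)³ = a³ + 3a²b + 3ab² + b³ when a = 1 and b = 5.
LHS = (1 + 5)³ = 216
RHS = 1³ + 3·1²·5 + 3·1·5² + 5³ = 216

LHS = RHS: the two sides agree.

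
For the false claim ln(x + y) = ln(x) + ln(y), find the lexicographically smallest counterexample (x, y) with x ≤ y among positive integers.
Substituting (1, 1) into the claim:
LHS = ln(1 + 1) = ln(2) ≈ 0.6931
RHS = ln(1) + ln(1) = 0

Since LHS ≠ RHS, this pair disproves the claim, and no lexicographically smaller pair (x ≤ y, positive integers) does.

For instance (3, 8) is also a counterexample (LHS = ln(11) ≈ 2.398, RHS = ln(3) + ln(8) ≈ 3.178), but it's lexicographically larger.

Answer: (x, y) = (1, 1)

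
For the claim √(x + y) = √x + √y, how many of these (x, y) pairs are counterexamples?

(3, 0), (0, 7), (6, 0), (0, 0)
0

Testing each pair:
(3, 0): LHS = √(3) ≈ 1.732, RHS = √(3) ≈ 1.732 → satisfies claim
(0, 7): LHS = √(7) ≈ 2.646, RHS = √(7) ≈ 2.646 → satisfies claim
(6, 0): LHS = √(6) ≈ 2.449, RHS = √(6) ≈ 2.449 → satisfies claim
(0, 0): LHS = 0, RHS = 0 → satisfies claim

That makes 0 counterexamples.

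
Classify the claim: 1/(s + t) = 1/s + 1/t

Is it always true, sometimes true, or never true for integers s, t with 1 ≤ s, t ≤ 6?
Never true

The claim fails for every pair in the range. For instance at (s, t) = (2, 4): LHS = 1/6, RHS = 3/4.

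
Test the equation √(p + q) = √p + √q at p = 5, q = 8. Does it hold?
Fails

Substituting p = 5, q = 8:

LHS = √(5 + 8) = √(13) ≈ 3.606
RHS = √5 + √8 = √(5) + 2·√(2) ≈ 5.064

LHS ≠ RHS, so the equation does not hold at this point.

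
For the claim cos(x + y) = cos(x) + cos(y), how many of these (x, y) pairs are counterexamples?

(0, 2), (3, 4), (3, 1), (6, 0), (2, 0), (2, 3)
6

Testing each pair:
(0, 2): LHS = cos(2) ≈ -0.4161, RHS = cos(2) + 1 ≈ 0.5839 → counterexample
(3, 4): LHS = cos(7) ≈ 0.7539, RHS = cos(3) + cos(4) ≈ -1.644 → counterexample
(3, 1): LHS = cos(4) ≈ -0.6536, RHS = cos(3) + cos(1) ≈ -0.4497 → counterexample
(6, 0): LHS = cos(6) ≈ 0.9602, RHS = cos(6) + 1 ≈ 1.96 → counterexample
(2, 0): LHS = cos(2) ≈ -0.4161, RHS = cos(2) + 1 ≈ 0.5839 → counterexample
(2, 3): LHS = cos(5) ≈ 0.2837, RHS = cos(3) + cos(2) ≈ -1.406 → counterexample

That makes 6 counterexamples.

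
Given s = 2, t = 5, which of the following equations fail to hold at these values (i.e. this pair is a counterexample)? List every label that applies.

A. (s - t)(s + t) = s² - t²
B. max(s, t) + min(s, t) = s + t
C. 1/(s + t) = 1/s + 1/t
C

Evaluating each claim at the given values:
A. LHS = -21, RHS = -21 → holds here (LHS = RHS)
B. LHS = 7, RHS = 7 → holds here (LHS = RHS)
C. LHS = 1/7, RHS = 7/10 → fails here (LHS ≠ RHS)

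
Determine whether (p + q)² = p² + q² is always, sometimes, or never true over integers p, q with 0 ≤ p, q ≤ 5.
It holds at (p, q) = (5, 0) (both sides equal 25), but fails at (p, q) = (5, 2) (LHS = 49, RHS = 29).

Answer: Sometimes true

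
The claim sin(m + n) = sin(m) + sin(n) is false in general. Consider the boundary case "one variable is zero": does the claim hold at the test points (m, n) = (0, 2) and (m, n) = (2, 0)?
Yes, holds at both test points

At (0, 2): LHS = sin(2) ≈ 0.9093, RHS = sin(2) ≈ 0.9093 → equal
At (2, 0): LHS = sin(2) ≈ 0.9093, RHS = sin(2) ≈ 0.9093 → equal

So the claim does hold at both of these boundary points, even though it is not an identity.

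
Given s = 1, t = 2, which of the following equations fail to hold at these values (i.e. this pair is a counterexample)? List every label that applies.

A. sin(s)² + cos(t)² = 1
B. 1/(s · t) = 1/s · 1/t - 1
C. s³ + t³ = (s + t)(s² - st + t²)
A, B

Evaluating each claim at the given values:
A. LHS = cos(2)² + sin(1)² ≈ 0.8813, RHS = 1 → fails here (LHS ≠ RHS)
B. LHS = 1/2, RHS = -1/2 → fails here (LHS ≠ RHS)
C. LHS = 9, RHS = 9 → holds here (LHS = RHS)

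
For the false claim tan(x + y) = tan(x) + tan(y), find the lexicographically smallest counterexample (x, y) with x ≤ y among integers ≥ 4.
Substituting (4, 4) into the claim:
LHS = tan(4 + 4) = tan(8) ≈ -6.8
RHS = tan(4) + tan(4) = 2·tan(4) ≈ 2.316

Since LHS ≠ RHS, this pair disproves the claim, and no lexicographically smaller pair (x ≤ y, integers ≥ 4) does.

For instance (5, 7) is also a counterexample (LHS = tan(12) ≈ -0.6359, RHS = tan(5) + tan(7) ≈ -2.509), but it's lexicographically larger.

Answer: (x, y) = (4, 4)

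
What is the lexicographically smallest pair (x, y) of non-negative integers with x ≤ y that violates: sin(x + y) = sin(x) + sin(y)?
(x, y) = (1, 1)

At (0, 0): both sides equal 0, so it holds there.

Substituting (1, 1) into the claim:
LHS = sin(1 + 1) = sin(2) ≈ 0.9093
RHS = sin(1) + sin(1) = 2·sin(1) ≈ 1.683

Since LHS ≠ RHS, this pair disproves the claim, and no lexicographically smaller pair (x ≤ y, non-negative integers) does.

For instance (5, 6) is also a counterexample (LHS = sin(11) ≈ -1, RHS = sin(5) + sin(6) ≈ -1.238), but it's lexicographically larger.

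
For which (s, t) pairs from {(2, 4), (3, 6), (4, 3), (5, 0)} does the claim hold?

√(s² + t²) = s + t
Testing each pair:
(2, 4): LHS = 2·√(5) ≈ 4.472, RHS = 6 → fails
(3, 6): LHS = 3·√(5) ≈ 6.708, RHS = 9 → fails
(4, 3): LHS = 5, RHS = 7 → fails
(5, 0): LHS = 5, RHS = 5 → holds

1 of 4 pairs satisfies the claim.

Answer: (5, 0)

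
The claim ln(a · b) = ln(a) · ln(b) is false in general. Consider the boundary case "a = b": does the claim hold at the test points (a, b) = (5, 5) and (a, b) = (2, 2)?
At (5, 5): LHS = ln(25) ≈ 3.219 ≠ RHS = ln(5)² ≈ 2.59
At (2, 2): LHS = ln(4) ≈ 1.386 ≠ RHS = ln(2)² ≈ 0.4805

Answer: No, fails at both test points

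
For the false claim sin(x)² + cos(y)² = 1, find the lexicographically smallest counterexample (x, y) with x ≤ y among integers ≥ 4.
At (4, 4): both sides equal 1, so it holds there.

Substituting (4, 5) into the claim:
LHS = sin(4)² + cos(5)² ≈ 0.6532
RHS = 1

Since LHS ≠ RHS, this pair disproves the claim, and no lexicographically smaller pair (x ≤ y, integers ≥ 4) does.

For instance (4, 7) is also a counterexample (LHS = cos(7)² + sin(4)² ≈ 1.141, RHS = 1), but it's lexicographically larger.

Answer: (x, y) = (4, 5)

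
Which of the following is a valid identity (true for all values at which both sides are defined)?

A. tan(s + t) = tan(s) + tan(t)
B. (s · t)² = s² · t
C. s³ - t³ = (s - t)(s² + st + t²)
C

A: fails at (2, 5) — LHS = tan(7) ≈ 0.8714, RHS = tan(5) + tan(2) ≈ -5.566.
B: fails at (3, 7) — LHS = 441, RHS = 63.
C: holds — e.g. at (5, 8), both sides equal -387.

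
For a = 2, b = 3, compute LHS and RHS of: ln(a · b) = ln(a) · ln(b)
LHS = ln(2 · 3) = ln(6) ≈ 1.792
RHS = ln(2) · ln(3) ≈ 0.7615

LHS ≠ RHS (they differ by about 1.03), so the equation does not hold here.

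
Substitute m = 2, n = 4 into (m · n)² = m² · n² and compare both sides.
LHS = (2 · 4)² = 64
RHS = 2² · 4² = 64

LHS = RHS: the two sides agree.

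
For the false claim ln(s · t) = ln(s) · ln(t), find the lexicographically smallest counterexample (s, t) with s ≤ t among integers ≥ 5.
(s, t) = (5, 5)

Substituting (5, 5) into the claim:
LHS = ln(5 · 5) = ln(25) ≈ 3.219
RHS = ln(5) · ln(5) = ln(5)² ≈ 2.59

Since LHS ≠ RHS, this pair disproves the claim, and no lexicographically smaller pair (s ≤ t, integers ≥ 5) does.

For instance (8, 11) is also a counterexample (LHS = ln(88) ≈ 4.477, RHS = ln(8)·ln(11) ≈ 4.986), but it's lexicographically larger.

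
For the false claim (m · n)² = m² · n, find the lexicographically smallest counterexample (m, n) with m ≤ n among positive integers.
(m, n) = (1, 2)

Substituting (1, 2) into the claim:
LHS = (1 · 2)² = 4
RHS = 1² · 2 = 2

Since LHS ≠ RHS, this pair disproves the claim, and no lexicographically smaller pair (m ≤ n, positive integers) does.

For instance (1, 7) is also a counterexample (LHS = 49, RHS = 7), but it's lexicographically larger.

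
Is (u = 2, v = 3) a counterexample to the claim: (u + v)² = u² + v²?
Yes

Substituting u = 2, v = 3:
LHS = (2 + 3)² = 25
RHS = 2² + 3² = 13

Since LHS ≠ RHS, this pair disproves the claim.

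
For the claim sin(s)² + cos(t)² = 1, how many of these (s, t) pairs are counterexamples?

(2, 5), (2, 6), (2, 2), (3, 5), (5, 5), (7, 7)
3

Testing each pair:
(2, 5): LHS = cos(5)² + sin(2)² ≈ 0.9073, RHS = 1 → counterexample
(2, 6): LHS = sin(2)² + cos(6)² ≈ 1.749, RHS = 1 → counterexample
(2, 2): LHS = cos(2)² + sin(2)² = 1, RHS = 1 → satisfies claim
(3, 5): LHS = sin(3)² + cos(5)² ≈ 0.1004, RHS = 1 → counterexample
(5, 5): LHS = cos(5)² + sin(5)² = 1, RHS = 1 → satisfies claim
(7, 7): LHS = sin(7)² + cos(7)² = 1, RHS = 1 → satisfies claim

That makes 3 counterexamples.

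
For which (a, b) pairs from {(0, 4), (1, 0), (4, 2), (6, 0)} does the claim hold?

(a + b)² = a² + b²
Testing each pair:
(0, 4): LHS = 16, RHS = 16 → holds
(1, 0): LHS = 1, RHS = 1 → holds
(4, 2): LHS = 36, RHS = 20 → fails
(6, 0): LHS = 36, RHS = 36 → holds

3 of 4 pairs satisfy the claim.

Answer: (0, 4), (1, 0), (6, 0)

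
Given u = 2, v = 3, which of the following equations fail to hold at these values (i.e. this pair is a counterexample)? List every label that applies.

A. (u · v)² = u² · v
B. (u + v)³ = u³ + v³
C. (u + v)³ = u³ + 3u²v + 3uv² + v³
A, B

Evaluating each claim at the given values:
A. LHS = 36, RHS = 12 → fails here (LHS ≠ RHS)
B. LHS = 125, RHS = 35 → fails here (LHS ≠ RHS)
C. LHS = 125, RHS = 125 → holds here (LHS = RHS)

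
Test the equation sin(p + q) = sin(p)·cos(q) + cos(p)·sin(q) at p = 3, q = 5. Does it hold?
Holds

Substituting p = 3, q = 5:

LHS = sin(3 + 5) = sin(8) ≈ 0.9894
RHS = sin(3)·cos(5) + cos(3)·sin(5) = sin(3)·cos(5) + sin(5)·cos(3) ≈ 0.9894

LHS = RHS, so the equation holds at this point.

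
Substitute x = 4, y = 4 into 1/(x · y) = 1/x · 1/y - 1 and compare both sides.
LHS = 1/(4 · 4) = 1/16
RHS = 1/4 · 1/4 - 1 = -15/16

LHS ≠ RHS, so the equation does not hold here.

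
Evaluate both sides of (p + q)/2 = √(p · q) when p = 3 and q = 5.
LHS = (3 + 5)/2 = 4
RHS = √(3 · 5) = √(15) ≈ 3.873

LHS ≠ RHS (they differ by about 0.127), so the equation does not hold here.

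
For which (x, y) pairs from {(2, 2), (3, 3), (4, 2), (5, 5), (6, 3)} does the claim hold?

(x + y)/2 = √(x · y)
Testing each pair:
(2, 2): LHS = 2, RHS = 2 → holds
(3, 3): LHS = 3, RHS = 3 → holds
(4, 2): LHS = 3, RHS = 2·√(2) ≈ 2.828 → fails
(5, 5): LHS = 5, RHS = 5 → holds
(6, 3): LHS = 9/2, RHS = 3·√(2) ≈ 4.243 → fails

3 of 5 pairs satisfy the claim.

Answer: (2, 2), (3, 3), (5, 5)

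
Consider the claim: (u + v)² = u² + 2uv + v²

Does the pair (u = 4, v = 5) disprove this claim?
Substituting u = 4, v = 5:
LHS = (4 + 5)² = 81
RHS = 4² + 2·4·5 + 5² = 81

The sides agree, so this pair does not disprove the claim.

Answer: No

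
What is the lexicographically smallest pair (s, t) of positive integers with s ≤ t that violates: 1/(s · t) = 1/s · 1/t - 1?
(s, t) = (1, 1)

Substituting (1, 1) into the claim:
LHS = 1/(1 · 1) = 1
RHS = 1/1 · 1/1 - 1 = 0

Since LHS ≠ RHS, this pair disproves the claim, and no lexicographically smaller pair (s ≤ t, positive integers) does.

For instance (3, 4) is also a counterexample (LHS = 1/12, RHS = -11/12), but it's lexicographically larger.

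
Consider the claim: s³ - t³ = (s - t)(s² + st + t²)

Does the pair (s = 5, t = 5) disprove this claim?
No

Substituting s = 5, t = 5:
LHS = 5³ - 5³ = 0
RHS = (5 - 5)(5² + 5·5 + 5²) = 0

The sides agree, so this pair does not disprove the claim.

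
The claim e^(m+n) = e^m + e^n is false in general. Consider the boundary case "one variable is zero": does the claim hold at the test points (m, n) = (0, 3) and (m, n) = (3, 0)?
No, fails at both test points

At (0, 3): LHS = e^3 ≈ 20.09 ≠ RHS = 1 + e^3 ≈ 21.09
At (3, 0): LHS = e^3 ≈ 20.09 ≠ RHS = 1 + e^3 ≈ 21.09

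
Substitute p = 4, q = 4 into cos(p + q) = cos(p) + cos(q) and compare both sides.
LHS = cos(4 + 4) = cos(8) ≈ -0.1455
RHS = cos(4) + cos(4) = 2·cos(4) ≈ -1.307

LHS ≠ RHS (they differ by about 1.162), so the equation does not hold here.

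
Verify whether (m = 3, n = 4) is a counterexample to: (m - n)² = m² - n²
Yes

Substituting m = 3, n = 4:
LHS = (3 - 4)² = 1
RHS = 3² - 4² = -7

Since LHS ≠ RHS, this pair disproves the claim.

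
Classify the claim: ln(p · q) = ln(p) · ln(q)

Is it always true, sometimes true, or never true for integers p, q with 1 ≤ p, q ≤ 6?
It holds at (p, q) = (1, 1) (both sides equal 0), but fails at (p, q) = (6, 2) (LHS = ln(12) ≈ 2.485, RHS = ln(2)·ln(6) ≈ 1.242).

Answer: Sometimes true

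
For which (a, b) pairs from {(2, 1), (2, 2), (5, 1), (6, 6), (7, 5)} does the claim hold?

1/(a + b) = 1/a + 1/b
None

Testing each pair:
(2, 1): LHS = 1/3, RHS = 3/2 → fails
(2, 2): LHS = 1/4, RHS = 1 → fails
(5, 1): LHS = 1/6, RHS = 6/5 → fails
(6, 6): LHS = 1/12, RHS = 1/3 → fails
(7, 5): LHS = 1/12, RHS = 12/35 → fails

No pair satisfies the claim.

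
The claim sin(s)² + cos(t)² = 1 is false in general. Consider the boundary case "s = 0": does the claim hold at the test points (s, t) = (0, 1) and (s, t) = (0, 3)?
No, fails at both test points

At (0, 1): LHS = cos(1)² ≈ 0.2919 ≠ RHS = 1
At (0, 3): LHS = cos(3)² ≈ 0.9801 ≠ RHS = 1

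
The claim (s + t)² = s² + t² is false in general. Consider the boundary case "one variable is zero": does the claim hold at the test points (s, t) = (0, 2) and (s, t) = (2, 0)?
At (0, 2): LHS = 4, RHS = 4 → equal
At (2, 0): LHS = 4, RHS = 4 → equal

So the claim does hold at both of these boundary points, even though it is not an identity.

Answer: Yes, holds at both test points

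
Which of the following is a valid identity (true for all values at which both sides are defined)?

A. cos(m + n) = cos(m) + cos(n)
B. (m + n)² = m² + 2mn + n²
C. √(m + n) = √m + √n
B

A: fails at (4, 5) — LHS = cos(9) ≈ -0.9111, RHS = cos(4) + cos(5) ≈ -0.37.
B: holds — e.g. at (4, 4), both sides equal 64.
C: fails at (1, 4) — LHS = √(5) ≈ 2.236, RHS = 3.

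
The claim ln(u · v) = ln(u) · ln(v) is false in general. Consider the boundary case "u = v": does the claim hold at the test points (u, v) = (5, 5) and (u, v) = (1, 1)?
At (5, 5): LHS = ln(25) ≈ 3.219 ≠ RHS = ln(5)² ≈ 2.59
At (1, 1): LHS = 0, RHS = 0 → equal

Answer: Only at (1, 1)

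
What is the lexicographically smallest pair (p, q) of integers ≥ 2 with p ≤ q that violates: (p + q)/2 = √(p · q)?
(p, q) = (2, 3)

Substituting (2, 3) into the claim:
LHS = (2 + 3)/2 = 5/2
RHS = √(2 · 3) = √(6) ≈ 2.449

Since LHS ≠ RHS, this pair disproves the claim, and no lexicographically smaller pair (p ≤ q, integers ≥ 2) does.

For instance (3, 5) is also a counterexample (LHS = 4, RHS = √(15) ≈ 3.873), but it's lexicographically larger.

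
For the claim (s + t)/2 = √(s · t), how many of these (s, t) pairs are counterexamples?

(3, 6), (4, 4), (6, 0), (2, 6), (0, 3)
4

Testing each pair:
(3, 6): LHS = 9/2, RHS = 3·√(2) ≈ 4.243 → counterexample
(4, 4): LHS = 4, RHS = 4 → satisfies claim
(6, 0): LHS = 3, RHS = 0 → counterexample
(2, 6): LHS = 4, RHS = 2·√(3) ≈ 3.464 → counterexample
(0, 3): LHS = 3/2, RHS = 0 → counterexample

That makes 4 counterexamples.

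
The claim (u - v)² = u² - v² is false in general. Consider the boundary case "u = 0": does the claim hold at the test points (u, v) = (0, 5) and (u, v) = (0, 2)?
No, fails at both test points

At (0, 5): LHS = 25 ≠ RHS = -25
At (0, 2): LHS = 4 ≠ RHS = -4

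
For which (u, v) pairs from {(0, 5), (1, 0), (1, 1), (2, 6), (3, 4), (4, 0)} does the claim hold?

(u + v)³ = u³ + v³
(0, 5), (1, 0), (4, 0)

Testing each pair:
(0, 5): LHS = 125, RHS = 125 → holds
(1, 0): LHS = 1, RHS = 1 → holds
(1, 1): LHS = 8, RHS = 2 → fails
(2, 6): LHS = 512, RHS = 224 → fails
(3, 4): LHS = 343, RHS = 91 → fails
(4, 0): LHS = 64, RHS = 64 → holds

3 of 6 pairs satisfy the claim.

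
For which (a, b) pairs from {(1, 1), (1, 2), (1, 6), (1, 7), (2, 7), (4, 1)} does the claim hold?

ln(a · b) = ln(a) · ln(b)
Testing each pair:
(1, 1): LHS = 0, RHS = 0 → holds
(1, 2): LHS = ln(2) ≈ 0.6931, RHS = 0 → fails
(1, 6): LHS = ln(6) ≈ 1.792, RHS = 0 → fails
(1, 7): LHS = ln(7) ≈ 1.946, RHS = 0 → fails
(2, 7): LHS = ln(14) ≈ 2.639, RHS = ln(2)·ln(7) ≈ 1.349 → fails
(4, 1): LHS = ln(4) ≈ 1.386, RHS = 0 → fails

1 of 6 pairs satisfies the claim.

Answer: (1, 1)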